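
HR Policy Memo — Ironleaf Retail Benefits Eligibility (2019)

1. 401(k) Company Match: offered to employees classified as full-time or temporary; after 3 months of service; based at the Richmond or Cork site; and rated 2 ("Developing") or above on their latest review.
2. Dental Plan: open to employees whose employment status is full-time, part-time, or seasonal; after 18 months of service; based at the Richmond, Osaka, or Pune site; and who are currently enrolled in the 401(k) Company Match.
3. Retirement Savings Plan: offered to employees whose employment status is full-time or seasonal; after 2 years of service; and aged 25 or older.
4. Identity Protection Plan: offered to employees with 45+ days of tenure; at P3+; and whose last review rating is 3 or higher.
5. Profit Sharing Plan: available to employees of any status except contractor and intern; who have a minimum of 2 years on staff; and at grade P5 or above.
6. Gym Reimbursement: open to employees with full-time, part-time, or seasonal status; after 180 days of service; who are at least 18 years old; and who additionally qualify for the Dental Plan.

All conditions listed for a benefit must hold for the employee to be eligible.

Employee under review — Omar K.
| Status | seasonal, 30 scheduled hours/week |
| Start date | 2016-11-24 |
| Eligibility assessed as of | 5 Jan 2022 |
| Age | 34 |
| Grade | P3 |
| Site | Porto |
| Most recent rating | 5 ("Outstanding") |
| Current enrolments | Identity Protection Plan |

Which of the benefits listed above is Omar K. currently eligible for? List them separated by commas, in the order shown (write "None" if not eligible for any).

Retirement Savings Plan, Identity Protection Plan

Service from 2016-11-24 to 5 Jan 2022: 1868 days.
401(k) Company Match — status seasonal ✗ (requires full-time or temporary) → not eligible.
Dental Plan — status seasonal ✓; service 1868 days ≥ 18 months (≈540 days) ✓; site Porto ✗ (not Richmond, Osaka, or Pune) → not eligible.
Retirement Savings Plan — status seasonal ✓; service 1868 days ≥ 2 years (≈730 days) ✓; age 34 ≥ 25 ✓ → eligible.
Identity Protection Plan — service 1868 days ≥ 45 days ✓; grade P3 ≥ P3 ✓; rating 5 ≥ 3 ✓ → eligible.
Profit Sharing Plan — status seasonal ✓ (not excluded); service 1868 days ≥ 2 years (≈730 days) ✓; grade P3 < P5 ✗ → not eligible.
Gym Reimbursement — status seasonal ✓; service 1868 days ≥ 180 days ✓; age 34 ≥ 18 ✓; not eligible for Dental Plan ✗ → not eligible.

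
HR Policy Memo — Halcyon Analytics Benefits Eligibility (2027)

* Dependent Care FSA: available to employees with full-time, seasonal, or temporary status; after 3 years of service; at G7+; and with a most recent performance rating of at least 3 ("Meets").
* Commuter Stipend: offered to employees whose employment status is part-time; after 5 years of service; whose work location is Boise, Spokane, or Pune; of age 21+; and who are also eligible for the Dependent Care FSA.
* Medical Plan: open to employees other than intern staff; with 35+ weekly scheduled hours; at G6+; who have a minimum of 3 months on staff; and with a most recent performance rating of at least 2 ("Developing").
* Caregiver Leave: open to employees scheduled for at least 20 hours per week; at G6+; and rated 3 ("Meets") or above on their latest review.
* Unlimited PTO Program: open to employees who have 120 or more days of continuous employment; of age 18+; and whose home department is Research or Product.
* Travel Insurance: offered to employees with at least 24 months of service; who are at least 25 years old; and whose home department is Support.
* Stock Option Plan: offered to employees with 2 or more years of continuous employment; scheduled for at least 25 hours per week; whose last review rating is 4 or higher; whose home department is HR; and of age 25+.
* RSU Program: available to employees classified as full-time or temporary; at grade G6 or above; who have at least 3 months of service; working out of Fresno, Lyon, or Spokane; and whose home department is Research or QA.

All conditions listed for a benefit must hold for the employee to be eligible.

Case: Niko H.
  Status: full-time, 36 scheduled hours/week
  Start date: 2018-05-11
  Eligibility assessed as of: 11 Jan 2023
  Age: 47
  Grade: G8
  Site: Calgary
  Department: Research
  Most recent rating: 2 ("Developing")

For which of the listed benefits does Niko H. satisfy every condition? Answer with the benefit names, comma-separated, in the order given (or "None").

Medical Plan, Unlimited PTO Program

Service from 2018-05-11 to 11 Jan 2023: 1706 days.
Dependent Care FSA — status full-time ✓; service 1706 days ≥ 3 years (≈1095 days) ✓; grade G8 ≥ G7 ✓; rating 2 < 3 ✗ → not eligible.
Commuter Stipend — status full-time ✗ (requires part-time) → not eligible.
Medical Plan — status full-time ✓ (not excluded); 36 hrs/wk ≥ 35 ✓; grade G8 ≥ G6 ✓; service 1706 days ≥ 3 months (≈90 days) ✓; rating 2 ≥ 2 ✓ → eligible.
Caregiver Leave — 36 hrs/wk ≥ 20 ✓; grade G8 ≥ G6 ✓; rating 2 < 3 ✗ → not eligible.
Unlimited PTO Program — service 1706 days ≥ 120 days ✓; age 47 ≥ 18 ✓; dept Research ✓ → eligible.
Travel Insurance — service 1706 days ≥ 24 months (≈720 days) ✓; age 47 ≥ 25 ✓; dept Research ✗ → not eligible.
Stock Option Plan — service 1706 days ≥ 2 years (≈730 days) ✓; 36 hrs/wk ≥ 25 ✓; rating 2 < 4 ✗ → not eligible.
RSU Program — status full-time ✓; grade G8 ≥ G6 ✓; service 1706 days ≥ 3 months (≈90 days) ✓; site Calgary ✗ (not Fresno, Lyon, or Spokane) → not eligible.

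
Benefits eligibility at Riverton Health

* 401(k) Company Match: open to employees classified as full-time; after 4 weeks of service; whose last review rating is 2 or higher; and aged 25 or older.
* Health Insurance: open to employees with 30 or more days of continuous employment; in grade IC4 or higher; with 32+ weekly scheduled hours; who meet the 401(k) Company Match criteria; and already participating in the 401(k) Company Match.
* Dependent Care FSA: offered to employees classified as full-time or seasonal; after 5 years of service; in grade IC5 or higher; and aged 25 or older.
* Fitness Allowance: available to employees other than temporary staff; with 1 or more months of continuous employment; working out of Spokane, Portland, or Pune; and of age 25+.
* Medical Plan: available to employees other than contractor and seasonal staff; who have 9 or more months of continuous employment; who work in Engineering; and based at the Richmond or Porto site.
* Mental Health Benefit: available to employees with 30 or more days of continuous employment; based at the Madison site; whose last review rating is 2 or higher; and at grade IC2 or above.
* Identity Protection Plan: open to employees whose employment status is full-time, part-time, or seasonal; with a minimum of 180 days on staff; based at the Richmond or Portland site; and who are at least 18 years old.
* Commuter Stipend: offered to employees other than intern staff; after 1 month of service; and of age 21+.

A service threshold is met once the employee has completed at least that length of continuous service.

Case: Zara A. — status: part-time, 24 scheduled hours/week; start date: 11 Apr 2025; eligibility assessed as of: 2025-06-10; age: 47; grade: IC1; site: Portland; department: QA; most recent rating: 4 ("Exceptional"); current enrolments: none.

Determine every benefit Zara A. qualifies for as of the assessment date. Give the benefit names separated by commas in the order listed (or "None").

Fitness Allowance, Commuter Stipend

Service from 11 Apr 2025 to 2025-06-10: 60 days.
401(k) Company Match — status part-time ✗ (requires full-time) → not eligible.
Health Insurance — service 60 days ≥ 30 days ✓; grade IC1 < IC4 ✗ → not eligible.
Dependent Care FSA — status part-time ✗ (requires full-time or seasonal) → not eligible.
Fitness Allowance — status part-time ✓ (not excluded); service 60 days ≥ 1 month (≈30 days) ✓; site Portland ✓; age 47 ≥ 25 ✓ → eligible.
Medical Plan — status part-time ✓ (not excluded); service 60 days < 9 months (≈270 days) ✗ → not eligible.
Mental Health Benefit — service 60 days ≥ 30 days ✓; site Portland ✗ (not Madison) → not eligible.
Identity Protection Plan — status part-time ✓; service 60 days < 180 days ✗ → not eligible.
Commuter Stipend — status part-time ✓ (not excluded); service 60 days ≥ 1 month (≈30 days) ✓; age 47 ≥ 21 ✓ → eligible.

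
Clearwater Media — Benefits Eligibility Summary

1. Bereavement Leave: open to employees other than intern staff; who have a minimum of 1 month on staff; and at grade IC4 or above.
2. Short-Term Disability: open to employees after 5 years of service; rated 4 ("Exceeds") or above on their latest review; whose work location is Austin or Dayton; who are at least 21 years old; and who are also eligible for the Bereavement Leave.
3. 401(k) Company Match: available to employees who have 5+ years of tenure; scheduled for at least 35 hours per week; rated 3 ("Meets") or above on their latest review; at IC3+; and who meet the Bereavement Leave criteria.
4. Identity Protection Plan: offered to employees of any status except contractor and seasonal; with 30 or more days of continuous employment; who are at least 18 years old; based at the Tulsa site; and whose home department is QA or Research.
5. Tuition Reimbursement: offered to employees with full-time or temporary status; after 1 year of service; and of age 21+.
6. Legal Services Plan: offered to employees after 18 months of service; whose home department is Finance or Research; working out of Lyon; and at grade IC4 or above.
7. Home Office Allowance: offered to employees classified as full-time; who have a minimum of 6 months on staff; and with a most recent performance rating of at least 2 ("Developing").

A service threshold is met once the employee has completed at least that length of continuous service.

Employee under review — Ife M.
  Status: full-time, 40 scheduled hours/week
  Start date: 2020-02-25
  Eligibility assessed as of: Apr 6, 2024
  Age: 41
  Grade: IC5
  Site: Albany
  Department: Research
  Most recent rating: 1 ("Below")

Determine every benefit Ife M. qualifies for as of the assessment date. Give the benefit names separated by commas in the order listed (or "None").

Service from 2020-02-25 to Apr 6, 2024: 1502 days.
Bereavement Leave — status full-time ✓ (not excluded); service 1502 days ≥ 1 month (≈30 days) ✓; grade IC5 ≥ IC4 ✓ → eligible.
Short-Term Disability — service 1502 days < 5 years (≈1825 days) ✗ → not eligible.
401(k) Company Match — service 1502 days < 5 years (≈1825 days) ✗ → not eligible.
Identity Protection Plan — status full-time ✓ (not excluded); service 1502 days ≥ 30 days ✓; age 41 ≥ 18 ✓; site Albany ✗ (not Tulsa) → not eligible.
Tuition Reimbursement — status full-time ✓; service 1502 days ≥ 1 year (≈365 days) ✓; age 41 ≥ 21 ✓ → eligible.
Legal Services Plan — service 1502 days ≥ 18 months (≈540 days) ✓; dept Research ✓; site Albany ✗ (not Lyon) → not eligible.
Home Office Allowance — status full-time ✓; service 1502 days ≥ 6 months (≈180 days) ✓; rating 1 < 2 ✗ → not eligible.

Bereavement Leave, Tuition Reimbursement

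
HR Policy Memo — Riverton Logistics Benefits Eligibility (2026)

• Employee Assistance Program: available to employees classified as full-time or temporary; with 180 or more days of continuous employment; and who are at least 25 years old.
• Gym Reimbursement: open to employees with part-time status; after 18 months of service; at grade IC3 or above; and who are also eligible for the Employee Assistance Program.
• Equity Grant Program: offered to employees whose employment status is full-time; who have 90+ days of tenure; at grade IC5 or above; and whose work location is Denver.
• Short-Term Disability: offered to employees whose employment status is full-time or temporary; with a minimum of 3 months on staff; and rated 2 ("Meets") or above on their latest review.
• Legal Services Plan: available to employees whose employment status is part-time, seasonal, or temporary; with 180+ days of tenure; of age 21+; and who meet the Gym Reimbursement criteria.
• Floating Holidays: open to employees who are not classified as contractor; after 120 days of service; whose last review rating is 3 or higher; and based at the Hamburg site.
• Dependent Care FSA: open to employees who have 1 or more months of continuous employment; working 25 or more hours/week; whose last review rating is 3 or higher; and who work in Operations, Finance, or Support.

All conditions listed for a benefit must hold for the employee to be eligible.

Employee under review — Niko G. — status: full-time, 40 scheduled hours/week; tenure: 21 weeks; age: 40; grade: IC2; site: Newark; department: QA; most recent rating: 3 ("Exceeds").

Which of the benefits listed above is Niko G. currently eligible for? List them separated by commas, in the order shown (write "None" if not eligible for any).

Employee Assistance Program — status full-time ✓; service 21 weeks < 180 days ✗ → not eligible.
Gym Reimbursement — status full-time ✗ (requires part-time) → not eligible.
Equity Grant Program — status full-time ✓; service 21 weeks ≥ 90 days ✓; grade IC2 < IC5 ✗ → not eligible.
Short-Term Disability — status full-time ✓; service 21 weeks ≥ 3 months (≈90 days) ✓; rating 3 ≥ 2 ✓ → eligible.
Legal Services Plan — status full-time ✗ (requires part-time, seasonal, or temporary) → not eligible.
Floating Holidays — status full-time ✓ (not excluded); service 21 weeks ≥ 120 days ✓; rating 3 ≥ 3 ✓; site Newark ✗ (not Hamburg) → not eligible.
Dependent Care FSA — service 21 weeks ≥ 1 month (≈30 days) ✓; 40 hrs/wk ≥ 25 ✓; rating 3 ≥ 3 ✓; dept QA ✗ → not eligible.

Short-Term Disability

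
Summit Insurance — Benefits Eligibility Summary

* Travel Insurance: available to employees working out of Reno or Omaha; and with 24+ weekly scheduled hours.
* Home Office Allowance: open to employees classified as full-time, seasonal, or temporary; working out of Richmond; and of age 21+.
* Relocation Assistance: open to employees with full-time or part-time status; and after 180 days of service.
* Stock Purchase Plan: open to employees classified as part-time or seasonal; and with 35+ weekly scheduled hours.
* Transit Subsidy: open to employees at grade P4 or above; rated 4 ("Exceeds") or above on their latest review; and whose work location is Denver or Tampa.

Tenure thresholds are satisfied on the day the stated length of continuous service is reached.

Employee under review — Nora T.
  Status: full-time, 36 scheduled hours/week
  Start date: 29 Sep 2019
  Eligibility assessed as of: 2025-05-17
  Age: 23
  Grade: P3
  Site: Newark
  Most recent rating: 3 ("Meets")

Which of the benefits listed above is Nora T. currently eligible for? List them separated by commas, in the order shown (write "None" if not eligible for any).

Service from 29 Sep 2019 to 2025-05-17: 2057 days.
Travel Insurance — site Newark ✗ (not Reno or Omaha) → not eligible.
Home Office Allowance — status full-time ✓; site Newark ✗ (not Richmond) → not eligible.
Relocation Assistance — status full-time ✓; service 2057 days ≥ 180 days ✓ → eligible.
Stock Purchase Plan — status full-time ✗ (requires part-time or seasonal) → not eligible.
Transit Subsidy — grade P3 < P4 ✗ → not eligible.

Relocation Assistance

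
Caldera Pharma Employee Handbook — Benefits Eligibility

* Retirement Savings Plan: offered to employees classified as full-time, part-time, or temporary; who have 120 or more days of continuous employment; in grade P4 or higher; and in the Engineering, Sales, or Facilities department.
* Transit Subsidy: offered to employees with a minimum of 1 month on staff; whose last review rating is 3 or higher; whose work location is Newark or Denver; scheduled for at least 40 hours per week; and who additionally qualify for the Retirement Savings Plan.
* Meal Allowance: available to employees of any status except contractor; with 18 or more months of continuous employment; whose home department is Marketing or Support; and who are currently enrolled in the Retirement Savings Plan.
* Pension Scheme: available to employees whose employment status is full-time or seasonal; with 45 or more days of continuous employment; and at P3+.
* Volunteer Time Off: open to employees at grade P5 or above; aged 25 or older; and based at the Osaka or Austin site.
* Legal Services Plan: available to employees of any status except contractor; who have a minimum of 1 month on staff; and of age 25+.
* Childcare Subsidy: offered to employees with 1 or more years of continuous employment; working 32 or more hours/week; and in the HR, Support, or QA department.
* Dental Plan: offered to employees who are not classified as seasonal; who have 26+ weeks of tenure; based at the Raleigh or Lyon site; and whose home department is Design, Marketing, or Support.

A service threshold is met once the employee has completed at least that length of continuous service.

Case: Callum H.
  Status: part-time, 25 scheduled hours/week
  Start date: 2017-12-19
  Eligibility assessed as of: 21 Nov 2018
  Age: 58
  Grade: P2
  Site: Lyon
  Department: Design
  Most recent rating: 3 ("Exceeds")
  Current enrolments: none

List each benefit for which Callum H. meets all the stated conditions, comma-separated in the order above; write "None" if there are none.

Service from 2017-12-19 to 21 Nov 2018: 337 days.
Retirement Savings Plan — status part-time ✓; service 337 days ≥ 120 days ✓; grade P2 < P4 ✗ → not eligible.
Transit Subsidy — service 337 days ≥ 1 month (≈30 days) ✓; rating 3 ≥ 3 ✓; site Lyon ✗ (not Newark or Denver) → not eligible.
Meal Allowance — status part-time ✓ (not excluded); service 337 days < 18 months (≈540 days) ✗ → not eligible.
Pension Scheme — status part-time ✗ (requires full-time or seasonal) → not eligible.
Volunteer Time Off — grade P2 < P5 ✗ → not eligible.
Legal Services Plan — status part-time ✓ (not excluded); service 337 days ≥ 1 month (≈30 days) ✓; age 58 ≥ 25 ✓ → eligible.
Childcare Subsidy — service 337 days < 1 year (≈365 days) ✗ → not eligible.
Dental Plan — status part-time ✓ (not excluded); service 337 days ≥ 26 weeks (≈182 days) ✓; site Lyon ✓; dept Design ✓ → eligible.

Legal Services Plan, Dental Plan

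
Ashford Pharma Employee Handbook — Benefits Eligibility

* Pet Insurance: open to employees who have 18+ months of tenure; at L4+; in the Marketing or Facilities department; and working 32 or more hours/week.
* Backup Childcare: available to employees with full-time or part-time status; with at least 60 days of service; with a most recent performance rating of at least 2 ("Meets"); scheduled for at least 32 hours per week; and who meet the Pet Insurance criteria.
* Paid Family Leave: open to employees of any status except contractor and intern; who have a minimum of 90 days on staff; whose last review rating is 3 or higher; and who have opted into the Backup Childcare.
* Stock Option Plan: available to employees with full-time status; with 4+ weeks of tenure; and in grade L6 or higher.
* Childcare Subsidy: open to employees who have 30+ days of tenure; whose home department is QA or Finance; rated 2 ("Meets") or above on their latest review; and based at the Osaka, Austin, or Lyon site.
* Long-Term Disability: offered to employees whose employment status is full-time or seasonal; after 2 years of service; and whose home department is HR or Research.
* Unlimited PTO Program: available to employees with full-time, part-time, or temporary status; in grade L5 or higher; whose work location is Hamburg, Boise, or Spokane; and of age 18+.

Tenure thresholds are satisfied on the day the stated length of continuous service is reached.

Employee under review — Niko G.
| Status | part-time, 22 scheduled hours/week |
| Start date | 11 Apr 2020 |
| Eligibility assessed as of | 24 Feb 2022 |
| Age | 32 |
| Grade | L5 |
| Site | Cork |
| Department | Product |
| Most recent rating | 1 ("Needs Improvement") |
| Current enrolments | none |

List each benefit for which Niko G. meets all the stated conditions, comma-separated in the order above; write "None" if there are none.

Service from 11 Apr 2020 to 24 Feb 2022: 684 days.
Pet Insurance — service 684 days ≥ 18 months (≈540 days) ✓; grade L5 ≥ L4 ✓; dept Product ✗ → not eligible.
Backup Childcare — status part-time ✓; service 684 days ≥ 60 days ✓; rating 1 < 2 ✗ → not eligible.
Paid Family Leave — status part-time ✓ (not excluded); service 684 days ≥ 90 days ✓; rating 1 < 3 ✗ → not eligible.
Stock Option Plan — status part-time ✗ (requires full-time) → not eligible.
Childcare Subsidy — service 684 days ≥ 30 days ✓; dept Product ✗ → not eligible.
Long-Term Disability — status part-time ✗ (requires full-time or seasonal) → not eligible.
Unlimited PTO Program — status part-time ✓; grade L5 ≥ L5 ✓; site Cork ✗ (not Hamburg, Boise, or Spokane) → not eligible.

None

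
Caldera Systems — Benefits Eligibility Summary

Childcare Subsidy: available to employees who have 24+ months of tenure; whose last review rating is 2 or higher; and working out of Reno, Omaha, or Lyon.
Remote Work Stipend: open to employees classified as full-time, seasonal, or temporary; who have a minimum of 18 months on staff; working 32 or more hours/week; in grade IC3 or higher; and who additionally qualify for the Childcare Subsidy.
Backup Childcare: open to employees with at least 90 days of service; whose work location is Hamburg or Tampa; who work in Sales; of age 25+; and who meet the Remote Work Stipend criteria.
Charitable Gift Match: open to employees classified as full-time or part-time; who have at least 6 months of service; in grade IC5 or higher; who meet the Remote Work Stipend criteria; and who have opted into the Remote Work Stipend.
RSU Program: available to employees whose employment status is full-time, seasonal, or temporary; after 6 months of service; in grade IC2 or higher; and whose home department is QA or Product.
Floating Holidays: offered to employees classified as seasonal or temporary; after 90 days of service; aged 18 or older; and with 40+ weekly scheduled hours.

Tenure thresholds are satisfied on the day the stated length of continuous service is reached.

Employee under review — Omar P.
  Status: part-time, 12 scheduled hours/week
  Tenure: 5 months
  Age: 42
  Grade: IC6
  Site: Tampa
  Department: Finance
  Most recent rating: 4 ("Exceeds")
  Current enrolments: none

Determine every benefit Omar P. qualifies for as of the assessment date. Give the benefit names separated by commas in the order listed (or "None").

Childcare Subsidy — service 5 months < 24 months ✗ → not eligible.
Remote Work Stipend — status part-time ✗ (requires full-time, seasonal, or temporary) → not eligible.
Backup Childcare — service 5 months ≥ 90 days ✓; site Tampa ✓; dept Finance ✗ → not eligible.
Charitable Gift Match — status part-time ✓; service 5 months < 6 months ✗ → not eligible.
RSU Program — status part-time ✗ (requires full-time, seasonal, or temporary) → not eligible.
Floating Holidays — status part-time ✗ (requires seasonal or temporary) → not eligible.

None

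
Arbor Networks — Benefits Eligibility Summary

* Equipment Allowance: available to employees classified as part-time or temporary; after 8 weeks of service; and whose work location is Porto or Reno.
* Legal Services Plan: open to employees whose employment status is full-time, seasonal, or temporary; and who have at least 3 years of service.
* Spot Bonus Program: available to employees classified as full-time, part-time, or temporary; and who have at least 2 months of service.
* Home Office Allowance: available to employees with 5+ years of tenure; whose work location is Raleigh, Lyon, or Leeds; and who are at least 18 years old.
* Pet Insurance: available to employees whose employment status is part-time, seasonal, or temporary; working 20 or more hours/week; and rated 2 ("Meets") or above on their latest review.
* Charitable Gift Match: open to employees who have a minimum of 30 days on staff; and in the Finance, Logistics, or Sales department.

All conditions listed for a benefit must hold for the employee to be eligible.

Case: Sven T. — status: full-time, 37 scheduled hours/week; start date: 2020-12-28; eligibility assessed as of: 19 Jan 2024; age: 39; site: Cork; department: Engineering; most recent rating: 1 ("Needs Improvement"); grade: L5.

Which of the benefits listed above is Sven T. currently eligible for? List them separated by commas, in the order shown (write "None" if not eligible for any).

Legal Services Plan, Spot Bonus Program

Service from 2020-12-28 to 19 Jan 2024: 1117 days.
Equipment Allowance — status full-time ✗ (requires part-time or temporary) → not eligible.
Legal Services Plan — status full-time ✓; service 1117 days ≥ 3 years (≈1095 days) ✓ → eligible.
Spot Bonus Program — status full-time ✓; service 1117 days ≥ 2 months (≈60 days) ✓ → eligible.
Home Office Allowance — service 1117 days < 5 years (≈1825 days) ✗ → not eligible.
Pet Insurance — status full-time ✗ (requires part-time, seasonal, or temporary) → not eligible.
Charitable Gift Match — service 1117 days ≥ 30 days ✓; dept Engineering ✗ → not eligible.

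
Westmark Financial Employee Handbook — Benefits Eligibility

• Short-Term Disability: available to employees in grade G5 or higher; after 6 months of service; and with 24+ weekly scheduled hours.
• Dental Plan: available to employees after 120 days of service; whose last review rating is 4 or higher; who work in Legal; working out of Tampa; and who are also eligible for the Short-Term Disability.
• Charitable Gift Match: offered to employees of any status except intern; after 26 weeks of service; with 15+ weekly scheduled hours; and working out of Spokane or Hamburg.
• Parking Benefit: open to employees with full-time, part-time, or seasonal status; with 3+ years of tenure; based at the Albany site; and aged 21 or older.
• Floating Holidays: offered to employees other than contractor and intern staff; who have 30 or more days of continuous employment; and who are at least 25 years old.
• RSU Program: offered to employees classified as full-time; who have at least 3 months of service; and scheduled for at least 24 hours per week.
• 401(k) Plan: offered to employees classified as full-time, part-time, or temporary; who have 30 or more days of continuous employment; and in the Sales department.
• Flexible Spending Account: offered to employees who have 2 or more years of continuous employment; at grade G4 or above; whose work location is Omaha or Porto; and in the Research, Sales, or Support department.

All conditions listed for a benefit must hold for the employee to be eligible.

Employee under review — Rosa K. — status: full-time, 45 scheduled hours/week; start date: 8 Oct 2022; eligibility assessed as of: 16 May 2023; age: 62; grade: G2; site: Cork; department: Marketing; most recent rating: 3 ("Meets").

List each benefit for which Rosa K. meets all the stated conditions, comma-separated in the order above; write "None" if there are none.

Floating Holidays, RSU Program

Service from 8 Oct 2022 to 16 May 2023: 220 days.
Short-Term Disability — grade G2 < G5 ✗ → not eligible.
Dental Plan — service 220 days ≥ 120 days ✓; rating 3 < 4 ✗ → not eligible.
Charitable Gift Match — status full-time ✓ (not excluded); service 220 days ≥ 26 weeks (≈182 days) ✓; 45 hrs/wk ≥ 15 ✓; site Cork ✗ (not Spokane or Hamburg) → not eligible.
Parking Benefit — status full-time ✓; service 220 days < 3 years (≈1095 days) ✗ → not eligible.
Floating Holidays — status full-time ✓ (not excluded); service 220 days ≥ 30 days ✓; age 62 ≥ 25 ✓ → eligible.
RSU Program — status full-time ✓; service 220 days ≥ 3 months (≈90 days) ✓; 45 hrs/wk ≥ 24 ✓ → eligible.
401(k) Plan — status full-time ✓; service 220 days ≥ 30 days ✓; dept Marketing ✗ → not eligible.
Flexible Spending Account — service 220 days < 2 years (≈730 days) ✗ → not eligible.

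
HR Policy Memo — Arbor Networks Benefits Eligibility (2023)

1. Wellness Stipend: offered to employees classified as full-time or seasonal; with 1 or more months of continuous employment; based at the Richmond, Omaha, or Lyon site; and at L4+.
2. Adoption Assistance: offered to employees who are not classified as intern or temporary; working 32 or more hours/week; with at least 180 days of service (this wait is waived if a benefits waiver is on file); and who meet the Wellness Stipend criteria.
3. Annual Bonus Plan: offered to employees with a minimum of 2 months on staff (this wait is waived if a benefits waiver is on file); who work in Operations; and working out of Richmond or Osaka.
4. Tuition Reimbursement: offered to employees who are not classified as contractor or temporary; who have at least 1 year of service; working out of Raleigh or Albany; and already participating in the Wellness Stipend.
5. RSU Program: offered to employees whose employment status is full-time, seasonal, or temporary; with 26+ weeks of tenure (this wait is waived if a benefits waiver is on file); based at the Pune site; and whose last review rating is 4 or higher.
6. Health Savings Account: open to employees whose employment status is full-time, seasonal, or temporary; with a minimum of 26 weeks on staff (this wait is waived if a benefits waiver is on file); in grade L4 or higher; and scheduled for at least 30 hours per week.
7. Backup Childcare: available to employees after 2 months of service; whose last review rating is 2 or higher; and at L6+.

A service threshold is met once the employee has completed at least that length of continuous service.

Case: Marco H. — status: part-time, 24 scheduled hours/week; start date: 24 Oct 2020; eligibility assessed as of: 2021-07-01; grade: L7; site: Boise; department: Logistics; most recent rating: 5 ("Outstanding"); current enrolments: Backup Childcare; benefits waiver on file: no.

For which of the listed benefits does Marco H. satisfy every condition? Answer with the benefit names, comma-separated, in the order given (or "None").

Service from 24 Oct 2020 to 2021-07-01: 250 days.
Wellness Stipend — status part-time ✗ (requires full-time or seasonal) → not eligible.
Adoption Assistance — status part-time ✓ (not excluded); 24 hrs/wk < 32 ✗ → not eligible.
Annual Bonus Plan — no waiver, service 250 days ≥ 2 months (≈60 days) ✓; dept Logistics ✗ → not eligible.
Tuition Reimbursement — status part-time ✓ (not excluded); service 250 days < 1 year (≈365 days) ✗ → not eligible.
RSU Program — status part-time ✗ (requires full-time, seasonal, or temporary) → not eligible.
Health Savings Account — status part-time ✗ (requires full-time, seasonal, or temporary) → not eligible.
Backup Childcare — service 250 days ≥ 2 months (≈60 days) ✓; rating 5 ≥ 2 ✓; grade L7 ≥ L6 ✓ → eligible.

Backup Childcare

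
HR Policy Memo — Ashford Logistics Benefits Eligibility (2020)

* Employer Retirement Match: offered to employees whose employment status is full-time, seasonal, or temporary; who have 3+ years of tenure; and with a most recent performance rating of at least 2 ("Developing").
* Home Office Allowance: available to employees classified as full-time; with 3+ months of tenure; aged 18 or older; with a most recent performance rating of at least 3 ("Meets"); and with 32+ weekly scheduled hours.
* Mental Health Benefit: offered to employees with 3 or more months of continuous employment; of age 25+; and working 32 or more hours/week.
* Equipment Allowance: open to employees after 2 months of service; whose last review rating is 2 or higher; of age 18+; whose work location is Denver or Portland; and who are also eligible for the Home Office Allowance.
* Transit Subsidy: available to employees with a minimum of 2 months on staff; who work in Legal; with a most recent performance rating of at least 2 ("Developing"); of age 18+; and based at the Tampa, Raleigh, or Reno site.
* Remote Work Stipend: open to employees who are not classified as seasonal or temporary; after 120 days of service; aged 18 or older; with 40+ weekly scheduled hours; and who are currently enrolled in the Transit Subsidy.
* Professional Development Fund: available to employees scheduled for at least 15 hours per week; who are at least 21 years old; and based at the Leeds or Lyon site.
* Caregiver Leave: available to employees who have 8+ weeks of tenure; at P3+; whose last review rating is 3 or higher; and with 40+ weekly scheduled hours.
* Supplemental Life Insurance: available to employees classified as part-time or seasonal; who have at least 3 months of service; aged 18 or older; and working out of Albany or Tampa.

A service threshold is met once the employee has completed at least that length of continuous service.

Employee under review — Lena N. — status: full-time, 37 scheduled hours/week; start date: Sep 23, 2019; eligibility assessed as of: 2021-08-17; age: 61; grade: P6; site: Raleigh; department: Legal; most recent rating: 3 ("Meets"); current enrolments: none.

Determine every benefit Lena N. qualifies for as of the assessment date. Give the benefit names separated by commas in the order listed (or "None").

Service from Sep 23, 2019 to 2021-08-17: 694 days.
Employer Retirement Match — status full-time ✓; service 694 days < 3 years (≈1095 days) ✗ → not eligible.
Home Office Allowance — status full-time ✓; service 694 days ≥ 3 months (≈90 days) ✓; age 61 ≥ 18 ✓; rating 3 ≥ 3 ✓; 37 hrs/wk ≥ 32 ✓ → eligible.
Mental Health Benefit — service 694 days ≥ 3 months (≈90 days) ✓; age 61 ≥ 25 ✓; 37 hrs/wk ≥ 32 ✓ → eligible.
Equipment Allowance — service 694 days ≥ 2 months (≈60 days) ✓; rating 3 ≥ 2 ✓; age 61 ≥ 18 ✓; site Raleigh ✗ (not Denver or Portland) → not eligible.
Transit Subsidy — service 694 days ≥ 2 months (≈60 days) ✓; dept Legal ✓; rating 3 ≥ 2 ✓; age 61 ≥ 18 ✓; site Raleigh ✓ → eligible.
Remote Work Stipend — status full-time ✓ (not excluded); service 694 days ≥ 120 days ✓; age 61 ≥ 18 ✓; 37 hrs/wk < 40 ✗ → not eligible.
Professional Development Fund — 37 hrs/wk ≥ 15 ✓; age 61 ≥ 21 ✓; site Raleigh ✗ (not Leeds or Lyon) → not eligible.
Caregiver Leave — service 694 days ≥ 8 weeks (≈56 days) ✓; grade P6 ≥ P3 ✓; rating 3 ≥ 3 ✓; 37 hrs/wk < 40 ✗ → not eligible.
Supplemental Life Insurance — status full-time ✗ (requires part-time or seasonal) → not eligible.

Home Office Allowance, Mental Health Benefit, Transit Subsidy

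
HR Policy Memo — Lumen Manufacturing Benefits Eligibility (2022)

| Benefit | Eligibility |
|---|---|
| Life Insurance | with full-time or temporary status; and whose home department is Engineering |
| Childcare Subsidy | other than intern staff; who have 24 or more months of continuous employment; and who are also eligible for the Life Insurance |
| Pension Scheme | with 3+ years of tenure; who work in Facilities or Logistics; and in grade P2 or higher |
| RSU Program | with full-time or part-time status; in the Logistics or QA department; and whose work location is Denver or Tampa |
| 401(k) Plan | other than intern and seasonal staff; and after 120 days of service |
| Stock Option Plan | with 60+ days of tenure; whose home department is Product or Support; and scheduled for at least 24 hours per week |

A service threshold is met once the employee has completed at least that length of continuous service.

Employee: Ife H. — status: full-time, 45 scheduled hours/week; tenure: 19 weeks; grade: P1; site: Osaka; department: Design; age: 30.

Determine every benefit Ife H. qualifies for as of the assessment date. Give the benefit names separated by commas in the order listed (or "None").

401(k) Plan

Life Insurance — status full-time ✓; dept Design ✗ → not eligible.
Childcare Subsidy — status full-time ✓ (not excluded); service 19 weeks < 24 months (≈720 days) ✗ → not eligible.
Pension Scheme — service 19 weeks < 3 years (≈1095 days) ✗ → not eligible.
RSU Program — status full-time ✓; dept Design ✗ → not eligible.
401(k) Plan — status full-time ✓ (not excluded); service 19 weeks ≥ 120 days ✓ → eligible.
Stock Option Plan — service 19 weeks ≥ 60 days ✓; dept Design ✗ → not eligible.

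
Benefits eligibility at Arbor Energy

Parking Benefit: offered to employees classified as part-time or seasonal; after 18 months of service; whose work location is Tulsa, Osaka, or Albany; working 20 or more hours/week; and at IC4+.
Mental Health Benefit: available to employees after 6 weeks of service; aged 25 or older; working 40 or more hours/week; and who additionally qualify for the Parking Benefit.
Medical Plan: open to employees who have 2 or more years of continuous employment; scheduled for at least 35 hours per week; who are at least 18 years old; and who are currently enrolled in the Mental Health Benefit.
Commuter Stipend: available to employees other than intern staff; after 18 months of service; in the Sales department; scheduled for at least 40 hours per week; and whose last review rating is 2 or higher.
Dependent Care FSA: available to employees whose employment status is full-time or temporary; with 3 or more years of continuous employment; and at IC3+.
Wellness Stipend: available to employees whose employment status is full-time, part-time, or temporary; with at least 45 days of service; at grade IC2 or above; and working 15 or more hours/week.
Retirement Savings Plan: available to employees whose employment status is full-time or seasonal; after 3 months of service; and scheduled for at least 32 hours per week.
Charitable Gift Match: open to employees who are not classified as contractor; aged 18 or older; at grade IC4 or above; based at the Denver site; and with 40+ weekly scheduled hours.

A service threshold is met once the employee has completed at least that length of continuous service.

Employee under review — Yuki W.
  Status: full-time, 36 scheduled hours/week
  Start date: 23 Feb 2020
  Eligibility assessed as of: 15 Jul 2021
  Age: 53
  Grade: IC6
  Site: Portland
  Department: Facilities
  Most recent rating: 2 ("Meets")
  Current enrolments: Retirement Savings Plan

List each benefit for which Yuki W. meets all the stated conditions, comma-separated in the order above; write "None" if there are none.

Wellness Stipend, Retirement Savings Plan

Service from 23 Feb 2020 to 15 Jul 2021: 508 days.
Parking Benefit — status full-time ✗ (requires part-time or seasonal) → not eligible.
Mental Health Benefit — service 508 days ≥ 6 weeks (≈42 days) ✓; age 53 ≥ 25 ✓; 36 hrs/wk < 40 ✗ → not eligible.
Medical Plan — service 508 days < 2 years (≈730 days) ✗ → not eligible.
Commuter Stipend — status full-time ✓ (not excluded); service 508 days < 18 months (≈540 days) ✗ → not eligible.
Dependent Care FSA — status full-time ✓; service 508 days < 3 years (≈1095 days) ✗ → not eligible.
Wellness Stipend — status full-time ✓; service 508 days ≥ 45 days ✓; grade IC6 ≥ IC2 ✓; 36 hrs/wk ≥ 15 ✓ → eligible.
Retirement Savings Plan — status full-time ✓; service 508 days ≥ 3 months (≈90 days) ✓; 36 hrs/wk ≥ 32 ✓ → eligible.
Charitable Gift Match — status full-time ✓ (not excluded); age 53 ≥ 18 ✓; grade IC6 ≥ IC4 ✓; site Portland ✗ (not Denver) → not eligible.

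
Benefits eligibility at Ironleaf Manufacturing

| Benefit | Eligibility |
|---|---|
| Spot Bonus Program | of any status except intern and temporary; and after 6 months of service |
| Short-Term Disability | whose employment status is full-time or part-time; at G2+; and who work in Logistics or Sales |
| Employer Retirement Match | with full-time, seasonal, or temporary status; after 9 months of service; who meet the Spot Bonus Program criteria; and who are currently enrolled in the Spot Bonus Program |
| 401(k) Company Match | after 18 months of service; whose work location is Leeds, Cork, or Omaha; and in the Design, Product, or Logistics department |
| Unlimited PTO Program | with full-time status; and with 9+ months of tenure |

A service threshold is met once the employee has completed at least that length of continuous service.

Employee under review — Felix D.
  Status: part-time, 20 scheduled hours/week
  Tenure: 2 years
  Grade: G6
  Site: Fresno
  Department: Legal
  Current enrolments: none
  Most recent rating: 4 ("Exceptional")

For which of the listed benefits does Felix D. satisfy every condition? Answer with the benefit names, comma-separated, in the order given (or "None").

Spot Bonus Program — status part-time ✓ (not excluded); service 2 years ≥ 6 months (≈180 days) ✓ → eligible.
Short-Term Disability — status part-time ✓; grade G6 ≥ G2 ✓; dept Legal ✗ → not eligible.
Employer Retirement Match — status part-time ✗ (requires full-time, seasonal, or temporary) → not eligible.
401(k) Company Match — service 2 years ≥ 18 months (≈540 days) ✓; site Fresno ✗ (not Leeds, Cork, or Omaha) → not eligible.
Unlimited PTO Program — status part-time ✗ (requires full-time) → not eligible.

Spot Bonus Program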